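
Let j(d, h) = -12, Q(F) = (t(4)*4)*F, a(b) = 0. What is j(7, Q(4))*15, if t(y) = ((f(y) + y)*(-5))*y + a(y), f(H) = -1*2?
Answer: -180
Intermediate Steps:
f(H) = -2
t(y) = y*(10 - 5*y) (t(y) = ((-2 + y)*(-5))*y + 0 = (10 - 5*y)*y + 0 = y*(10 - 5*y) + 0 = y*(10 - 5*y))
Q(F) = -160*F (Q(F) = ((5*4*(2 - 1*4))*4)*F = ((5*4*(2 - 4))*4)*F = ((5*4*(-2))*4)*F = (-40*4)*F = -160*F)
j(7, Q(4))*15 = -12*15 = -180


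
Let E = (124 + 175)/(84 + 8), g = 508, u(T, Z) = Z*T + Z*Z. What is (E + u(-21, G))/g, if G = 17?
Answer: -259/2032 ≈ -0.12746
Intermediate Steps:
u(T, Z) = Z**2 + T*Z (u(T, Z) = T*Z + Z**2 = Z**2 + T*Z)
E = 13/4 (E = 299/92 = 299*(1/92) = 13/4 ≈ 3.2500)
(E + u(-21, G))/g = (13/4 + 17*(-21 + 17))/508 = (13/4 + 17*(-4))*(1/508) = (13/4 - 68)*(1/508) = -259/4*1/508 = -259/2032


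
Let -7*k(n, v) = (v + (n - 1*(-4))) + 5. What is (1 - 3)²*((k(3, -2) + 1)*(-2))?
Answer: 24/7 ≈ 3.4286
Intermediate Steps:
k(n, v) = -9/7 - n/7 - v/7 (k(n, v) = -((v + (n - 1*(-4))) + 5)/7 = -((v + (n + 4)) + 5)/7 = -((v + (4 + n)) + 5)/7 = -((4 + n + v) + 5)/7 = -(9 + n + v)/7 = -9/7 - n/7 - v/7)
(1 - 3)²*((k(3, -2) + 1)*(-2)) = (1 - 3)²*(((-9/7 - ⅐*3 - ⅐*(-2)) + 1)*(-2)) = (-2)²*(((-9/7 - 3/7 + 2/7) + 1)*(-2)) = 4*((-10/7 + 1)*(-2)) = 4*(-3/7*(-2)) = 4*(6/7) = 24/7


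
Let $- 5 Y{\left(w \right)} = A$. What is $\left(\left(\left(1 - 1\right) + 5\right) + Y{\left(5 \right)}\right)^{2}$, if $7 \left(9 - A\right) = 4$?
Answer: $\frac{13456}{1225} \approx 10.984$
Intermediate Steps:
$A = \frac{59}{7}$ ($A = 9 - \frac{4}{7} = \frac{59}{7} \approx 8.4286$)
$Y{\left(w \right)} = - \frac{59}{35}$ ($Y{\left(w \right)} = \left(- \frac{1}{5}\right) \frac{59}{7} = - \frac{59}{35}$)
$\left(\left(\left(1 - 1\right) + 5\right) + Y{\left(5 \right)}\right)^{2} = \left(\left(\left(1 - 1\right) + 5\right) - \frac{59}{35}\right)^{2} = \left(\left(0 + 5\right) - \frac{59}{35}\right)^{2} = \left(5 - \frac{59}{35}\right)^{2} = \left(\frac{116}{35}\right)^{2} = \frac{13456}{1225}$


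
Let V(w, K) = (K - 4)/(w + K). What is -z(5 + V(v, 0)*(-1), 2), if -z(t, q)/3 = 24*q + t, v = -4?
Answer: 156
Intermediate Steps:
V(w, K) = (-4 + K)/(K + w)
z(t, q) = -72*q - 3*t (z(t, q) = -3*(24*q + t) = -3*(t + 24*q) = -72*q - 3*t)
-z(5 + V(v, 0)*(-1), 2) = -(-72*2 - 3*(5 + ((-4 + 0)/(0 - 4))*(-1))) = -(-144 - 3*(5 + (-4/(-4))*(-1))) = -(-144 - 3*(5 - 1/4*(-4)*(-1))) = -(-144 - 3*(5 + 1*(-1))) = -(-144 - 3*(5 - 1)) = -(-144 - 3*4) = -(-144 - 12) = -1*(-156) = 156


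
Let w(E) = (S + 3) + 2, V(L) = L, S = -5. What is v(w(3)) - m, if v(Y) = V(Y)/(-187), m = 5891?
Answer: -5891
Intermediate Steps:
w(E) = 0 (w(E) = (-5 + 3) + 2 = -2 + 2 = 0)
v(Y) = -Y/187 (v(Y) = Y/(-187) = Y*(-1/187) = -Y/187)
v(w(3)) - m = -1/187*0 - 1*5891 = 0 - 5891 = -5891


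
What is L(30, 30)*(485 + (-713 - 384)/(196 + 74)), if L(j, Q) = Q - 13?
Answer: 2207501/270 ≈ 8175.9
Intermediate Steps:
L(j, Q) = -13 + Q
L(30, 30)*(485 + (-713 - 384)/(196 + 74)) = (-13 + 30)*(485 + (-713 - 384)/(196 + 74)) = 17*(485 - 1097/270) = 17*(129853/270) = 2207501/270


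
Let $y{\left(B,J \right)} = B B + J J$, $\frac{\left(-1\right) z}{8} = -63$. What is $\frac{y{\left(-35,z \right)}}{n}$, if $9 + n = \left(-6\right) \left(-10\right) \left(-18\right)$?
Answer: $- \frac{255241}{1089} \approx -234.38$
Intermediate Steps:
$z = 504$ ($z = \left(-8\right) \left(-63\right) = 504$)
$y{\left(B,J \right)} = B^{2} + J^{2}$
$n = -1089$ ($n = -9 + \left(-6\right) \left(-10\right) \left(-18\right) = -9 + 60 \left(-18\right) = -9 - 1080 = -1089$)
$\frac{y{\left(-35,z \right)}}{n} = \frac{\left(-35\right)^{2} + 504^{2}}{-1089} = \left(1225 + 254016\right) \left(- \frac{1}{1089}\right) = 255241 \left(- \frac{1}{1089}\right) = - \frac{255241}{1089}$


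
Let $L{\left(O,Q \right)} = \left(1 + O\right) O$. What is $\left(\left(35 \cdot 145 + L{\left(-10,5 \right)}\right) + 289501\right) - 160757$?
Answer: $133909$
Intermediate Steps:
$L{\left(O,Q \right)} = O \left(1 + O\right)$
$\left(\left(35 \cdot 145 + L{\left(-10,5 \right)}\right) + 289501\right) - 160757 = \left(\left(35 \cdot 145 - 10 \left(1 - 10\right)\right) + 289501\right) - 160757 = \left(\left(5075 - -90\right) + 289501\right) - 160757 = \left(\left(5075 + 90\right) + 289501\right) - 160757 = \left(5165 + 289501\right) - 160757 = 294666 - 160757 = 133909$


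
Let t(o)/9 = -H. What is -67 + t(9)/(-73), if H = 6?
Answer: -4837/73 ≈ -66.260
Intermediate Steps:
t(o) = -54 (t(o) = 9*(-1*6) = 9*(-6) = -54)
-67 + t(9)/(-73) = -67 - 54/(-73) = -67 - 1/73*(-54) = -67 + 54/73 = -4837/73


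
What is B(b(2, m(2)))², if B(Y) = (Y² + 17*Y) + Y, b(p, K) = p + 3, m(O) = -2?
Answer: 13225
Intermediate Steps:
b(p, K) = 3 + p
B(Y) = Y² + 18*Y
B(b(2, m(2)))² = ((3 + 2)*(18 + (3 + 2)))² = (5*(18 + 5))² = (5*23)² = 115² = 13225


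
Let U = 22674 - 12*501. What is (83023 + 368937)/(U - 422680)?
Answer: -225980/203009 ≈ -1.1132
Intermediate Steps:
U = 16662 (U = 22674 - 6012 = 16662)
(83023 + 368937)/(U - 422680) = (83023 + 368937)/(16662 - 422680) = 451960/(-406018) = 451960*(-1/406018) = -225980/203009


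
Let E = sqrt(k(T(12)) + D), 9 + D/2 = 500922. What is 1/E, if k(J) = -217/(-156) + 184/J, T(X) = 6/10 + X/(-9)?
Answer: 2*sqrt(737324549247)/1718705243 ≈ 0.00099921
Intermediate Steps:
D = 1001826 (D = -18 + 2*500922 = -18 + 1001844 = 1001826)
T(X) = 3/5 - X/9 (T(X) = 6*(1/10) + X*(-1/9) = 3/5 - X/9)
k(J) = 217/156 + 184/J (k(J) = -217*(-1/156) + 184/J = 217/156 + 184/J)
E = sqrt(737324549247)/858 (E = sqrt((217/156 + 184/(3/5 - 1/9*12)) + 1001826) = sqrt((217/156 + 184/(3/5 - 4/3)) + 1001826) = sqrt((217/156 + 184/(-11/15)) + 1001826) = sqrt((217/156 + 184*(-15/11)) + 1001826) = sqrt((217/156 - 2760/11) + 1001826) = sqrt(-428173/1716 + 1001826) = sqrt(1718705243/1716) = sqrt(737324549247)/858 ≈ 1000.8)
1/E = 1/(sqrt(737324549247)/858) = 2*sqrt(737324549247)/1718705243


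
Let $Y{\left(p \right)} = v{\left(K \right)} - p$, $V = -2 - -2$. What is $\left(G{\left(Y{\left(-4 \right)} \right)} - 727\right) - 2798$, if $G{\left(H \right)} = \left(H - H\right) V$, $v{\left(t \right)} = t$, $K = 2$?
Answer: $-3525$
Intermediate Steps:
$V = 0$ ($V = -2 + 2 = 0$)
$Y{\left(p \right)} = 2 - p$
$G{\left(H \right)} = 0$ ($G{\left(H \right)} = \left(H - H\right) 0 = 0 \cdot 0 = 0$)
$\left(G{\left(Y{\left(-4 \right)} \right)} - 727\right) - 2798 = \left(0 - 727\right) - 2798 = -727 - 2798 = -3525$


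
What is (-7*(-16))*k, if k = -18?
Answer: -2016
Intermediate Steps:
(-7*(-16))*k = -7*(-16)*(-18) = 112*(-18) = -2016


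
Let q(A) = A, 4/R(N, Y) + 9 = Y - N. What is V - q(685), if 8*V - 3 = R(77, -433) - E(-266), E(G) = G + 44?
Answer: -2727349/4152 ≈ -656.88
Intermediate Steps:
R(N, Y) = 4/(-9 + Y - N) (R(N, Y) = 4/(-9 + (Y - N)) = 4/(-9 + Y - N))
E(G) = 44 + G
V = 116771/4152 (V = 3/8 + (-4/(9 + 77 - 1*(-433)) - (44 - 266))/8 = 3/8 + (-4/(9 + 77 + 433) - 1*(-222))/8 = 3/8 + (-4/519 + 222)/8 = 3/8 + (⅛)*(115214/519) = 3/8 + 57607/2076 = 116771/4152 ≈ 28.124)
V - q(685) = 116771/4152 - 1*685 = 116771/4152 - 685 = -2727349/4152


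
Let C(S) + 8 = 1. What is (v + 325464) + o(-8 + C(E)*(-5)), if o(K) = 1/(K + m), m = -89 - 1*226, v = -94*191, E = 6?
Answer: 88562879/288 ≈ 3.0751e+5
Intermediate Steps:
C(S) = -7 (C(S) = -8 + 1 = -7)
v = -17954
m = -315 (m = -89 - 226 = -315)
o(K) = 1/(-315 + K) (o(K) = 1/(K - 315) = 1/(-315 + K))
(v + 325464) + o(-8 + C(E)*(-5)) = (-17954 + 325464) + 1/(-315 + (-8 - 7*(-5))) = 307510 + 1/(-315 + (-8 + 35)) = 307510 + 1/(-315 + 27) = 307510 + 1/(-288) = 307510 - 1/288 = 88562879/288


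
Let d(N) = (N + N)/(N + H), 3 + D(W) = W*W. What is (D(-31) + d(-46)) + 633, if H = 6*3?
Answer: 11160/7 ≈ 1594.3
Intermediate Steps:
D(W) = -3 + W**2 (D(W) = -3 + W*W = -3 + W**2)
H = 18
d(N) = 2*N/(18 + N) (d(N) = (N + N)/(N + 18) = (2*N)/(18 + N) = 2*N/(18 + N))
(D(-31) + d(-46)) + 633 = ((-3 + (-31)**2) + 2*(-46)/(18 - 46)) + 633 = ((-3 + 961) + 2*(-46)/(-28)) + 633 = (958 + 2*(-46)*(-1/28)) + 633 = (958 + 23/7) + 633 = 6729/7 + 633 = 11160/7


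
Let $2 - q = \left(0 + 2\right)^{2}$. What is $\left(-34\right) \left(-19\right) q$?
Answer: $-1292$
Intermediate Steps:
$q = -2$ ($q = 2 - \left(0 + 2\right)^{2} = 2 - 2^{2} = 2 - 4 = -2$)
$\left(-34\right) \left(-19\right) q = \left(-34\right) \left(-19\right) \left(-2\right) = 646 \left(-2\right) = -1292$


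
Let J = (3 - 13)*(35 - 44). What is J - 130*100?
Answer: -12910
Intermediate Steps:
J = 90 (J = -10*(-9) = 90)
J - 130*100 = 90 - 130*100 = 90 - 13000 = -12910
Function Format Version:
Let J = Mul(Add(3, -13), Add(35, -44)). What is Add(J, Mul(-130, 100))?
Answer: -12910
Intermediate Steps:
J = 90 (J = Mul(-10, -9) = 90)
Add(J, Mul(-130, 100)) = Add(90, Mul(-130, 100)) = Add(90, -13000) = -12910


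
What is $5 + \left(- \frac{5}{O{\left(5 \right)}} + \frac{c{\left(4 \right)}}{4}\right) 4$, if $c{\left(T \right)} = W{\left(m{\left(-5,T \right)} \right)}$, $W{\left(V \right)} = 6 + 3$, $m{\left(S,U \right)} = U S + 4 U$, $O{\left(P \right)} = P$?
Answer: $10$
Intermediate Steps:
$m{\left(S,U \right)} = 4 U + S U$ ($m{\left(S,U \right)} = S U + 4 U = 4 U + S U$)
$W{\left(V \right)} = 9$
$c{\left(T \right)} = 9$
$5 + \left(- \frac{5}{O{\left(5 \right)}} + \frac{c{\left(4 \right)}}{4}\right) 4 = 5 + \left(- \frac{5}{5} + \frac{9}{4}\right) 4 = 5 + \left(\left(-5\right) \frac{1}{5} + 9 \cdot \frac{1}{4}\right) 4 = 5 + \left(-1 + \frac{9}{4}\right) 4 = 5 + \frac{5}{4} \cdot 4 = 5 + 5 = 10$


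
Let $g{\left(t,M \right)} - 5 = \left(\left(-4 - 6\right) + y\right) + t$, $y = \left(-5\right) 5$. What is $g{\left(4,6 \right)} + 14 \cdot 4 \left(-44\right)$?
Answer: $-2490$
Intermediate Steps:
$y = -25$
$g{\left(t,M \right)} = -30 + t$ ($g{\left(t,M \right)} = 5 + \left(\left(\left(-4 - 6\right) - 25\right) + t\right) = 5 + \left(\left(-10 - 25\right) + t\right) = 5 + \left(-35 + t\right) = -30 + t$)
$g{\left(4,6 \right)} + 14 \cdot 4 \left(-44\right) = \left(-30 + 4\right) + 14 \cdot 4 \left(-44\right) = -26 + 56 \left(-44\right) = -26 - 2464 = -2490$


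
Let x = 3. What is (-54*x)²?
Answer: 26244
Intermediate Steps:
(-54*x)² = (-54*3)² = (-162)² = 26244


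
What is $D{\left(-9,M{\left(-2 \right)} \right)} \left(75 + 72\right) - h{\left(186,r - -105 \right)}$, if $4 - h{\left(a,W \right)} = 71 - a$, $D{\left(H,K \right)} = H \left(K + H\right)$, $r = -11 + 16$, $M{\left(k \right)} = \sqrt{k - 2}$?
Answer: $11788 - 2646 i \approx 11788.0 - 2646.0 i$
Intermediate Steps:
$M{\left(k \right)} = \sqrt{-2 + k}$
$r = 5$
$D{\left(H,K \right)} = H \left(H + K\right)$
$h{\left(a,W \right)} = -67 + a$ ($h{\left(a,W \right)} = 4 - \left(71 - a\right) = 4 + \left(-71 + a\right) = -67 + a$)
$D{\left(-9,M{\left(-2 \right)} \right)} \left(75 + 72\right) - h{\left(186,r - -105 \right)} = - 9 \left(-9 + \sqrt{-2 - 2}\right) \left(75 + 72\right) - \left(-67 + 186\right) = - 9 \left(-9 + \sqrt{-4}\right) 147 - 119 = - 9 \left(-9 + 2 i\right) 147 - 119 = \left(81 - 18 i\right) 147 - 119 = \left(11907 - 2646 i\right) - 119 = 11788 - 2646 i$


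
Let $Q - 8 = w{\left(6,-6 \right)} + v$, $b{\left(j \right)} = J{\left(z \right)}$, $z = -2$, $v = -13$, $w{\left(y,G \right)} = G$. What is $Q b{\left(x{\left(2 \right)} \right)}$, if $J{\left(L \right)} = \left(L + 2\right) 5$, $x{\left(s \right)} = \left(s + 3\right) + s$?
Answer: $0$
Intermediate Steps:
$x{\left(s \right)} = 3 + 2 s$ ($x{\left(s \right)} = \left(3 + s\right) + s = 3 + 2 s$)
$J{\left(L \right)} = 10 + 5 L$ ($J{\left(L \right)} = \left(2 + L\right) 5 = 10 + 5 L$)
$b{\left(j \right)} = 0$ ($b{\left(j \right)} = 10 + 5 \left(-2\right) = 10 - 10 = 0$)
$Q = -11$ ($Q = 8 - 19 = -11$)
$Q b{\left(x{\left(2 \right)} \right)} = \left(-11\right) 0 = 0$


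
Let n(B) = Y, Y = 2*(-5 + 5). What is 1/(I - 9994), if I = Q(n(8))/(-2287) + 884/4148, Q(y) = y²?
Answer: -61/609621 ≈ -0.00010006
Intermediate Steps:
Y = 0 (Y = 2*0 = 0)
n(B) = 0
I = 13/61 (I = 0²/(-2287) + 884/4148 = 0*(-1/2287) + 884*(1/4148) = 0 + 13/61 = 13/61 ≈ 0.21311)
1/(I - 9994) = 1/(13/61 - 9994) = 1/(-609621/61) = -61/609621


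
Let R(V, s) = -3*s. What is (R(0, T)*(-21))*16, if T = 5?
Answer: 5040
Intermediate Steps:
(R(0, T)*(-21))*16 = (-3*5*(-21))*16 = -15*(-21)*16 = 315*16 = 5040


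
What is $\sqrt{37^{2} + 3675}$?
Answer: $2 \sqrt{1261} \approx 71.021$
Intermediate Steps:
$\sqrt{37^{2} + 3675} = \sqrt{1369 + 3675} = \sqrt{5044} = 2 \sqrt{1261}$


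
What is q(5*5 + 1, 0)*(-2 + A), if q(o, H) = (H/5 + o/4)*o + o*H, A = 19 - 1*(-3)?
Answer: 3380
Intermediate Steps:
A = 22 (A = 19 + 3 = 22)
q(o, H) = H*o + o*(o/4 + H/5) (q(o, H) = (H*(⅕) + o*(¼))*o + H*o = (H/5 + o/4)*o + H*o = (o/4 + H/5)*o + H*o = o*(o/4 + H/5) + H*o = H*o + o*(o/4 + H/5))
q(5*5 + 1, 0)*(-2 + A) = ((5*5 + 1)*(5*(5*5 + 1) + 24*0)/20)*(-2 + 22) = ((25 + 1)*(5*(25 + 1) + 0)/20)*20 = ((1/20)*26*(5*26 + 0))*20 = ((1/20)*26*(130 + 0))*20 = ((1/20)*26*130)*20 = 169*20 = 3380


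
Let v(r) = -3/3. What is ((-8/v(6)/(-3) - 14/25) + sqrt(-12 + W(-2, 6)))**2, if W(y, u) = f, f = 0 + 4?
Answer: 13564/5625 - 968*I*sqrt(2)/75 ≈ 2.4114 - 18.253*I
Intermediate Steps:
f = 4
W(y, u) = 4
v(r) = -1 (v(r) = -3*1/3 = -1)
((-8/v(6)/(-3) - 14/25) + sqrt(-12 + W(-2, 6)))**2 = ((-8/(-1)/(-3) - 14/25) + sqrt(-12 + 4))**2 = ((-8*(-1)*(-1/3) - 14*1/25) + sqrt(-8))**2 = ((8*(-1/3) - 14/25) + 2*I*sqrt(2))**2 = ((-8/3 - 14/25) + 2*I*sqrt(2))**2 = (-242/75 + 2*I*sqrt(2))**2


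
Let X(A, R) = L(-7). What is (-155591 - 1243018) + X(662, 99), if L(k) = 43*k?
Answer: -1398910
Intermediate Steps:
X(A, R) = -301 (X(A, R) = 43*(-7) = -301)
(-155591 - 1243018) + X(662, 99) = (-155591 - 1243018) - 301 = -1398609 - 301 = -1398910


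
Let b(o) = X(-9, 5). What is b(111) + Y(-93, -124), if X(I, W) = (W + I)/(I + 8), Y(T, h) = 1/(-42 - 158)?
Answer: 799/200 ≈ 3.9950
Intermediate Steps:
Y(T, h) = -1/200 (Y(T, h) = 1/(-200) = -1/200)
X(I, W) = (I + W)/(8 + I)
b(o) = 4 (b(o) = (-9 + 5)/(8 - 9) = -4/(-1) = -1*(-4) = 4)
b(111) + Y(-93, -124) = 4 - 1/200 = 799/200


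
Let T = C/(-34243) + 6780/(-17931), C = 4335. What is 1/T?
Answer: -204670411/103299475 ≈ -1.9813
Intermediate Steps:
T = -103299475/204670411 (T = 4335/(-34243) + 6780/(-17931) = 4335*(-1/34243) + 6780*(-1/17931) = -4335/34243 - 2260/5977 = -103299475/204670411 ≈ -0.50471)
1/T = 1/(-103299475/204670411) = -204670411/103299475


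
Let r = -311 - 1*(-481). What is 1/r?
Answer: 1/170 ≈ 0.0058824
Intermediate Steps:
r = 170 (r = -311 + 481 = 170)
1/r = 1/170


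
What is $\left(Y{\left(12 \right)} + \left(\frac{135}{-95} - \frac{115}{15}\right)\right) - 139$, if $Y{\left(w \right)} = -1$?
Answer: $- \frac{8498}{57} \approx -149.09$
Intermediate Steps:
$\left(Y{\left(12 \right)} + \left(\frac{135}{-95} - \frac{115}{15}\right)\right) - 139 = \left(-1 + \left(\frac{135}{-95} - \frac{115}{15}\right)\right) - 139 = \left(-1 + \left(135 \left(- \frac{1}{95}\right) - \frac{23}{3}\right)\right) - 139 = \left(-1 - \frac{518}{57}\right) - 139 = - \frac{575}{57} - 139 = - \frac{8498}{57}$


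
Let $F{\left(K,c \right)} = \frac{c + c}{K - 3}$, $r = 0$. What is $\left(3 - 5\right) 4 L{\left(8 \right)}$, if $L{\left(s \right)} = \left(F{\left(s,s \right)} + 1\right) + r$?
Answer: $- \frac{168}{5} \approx -33.6$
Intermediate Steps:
$F{\left(K,c \right)} = \frac{2 c}{-3 + K}$
$L{\left(s \right)} = 1 + \frac{2 s}{-3 + s}$ ($L{\left(s \right)} = \left(\frac{2 s}{-3 + s} + 1\right) + 0 = \left(1 + \frac{2 s}{-3 + s}\right) + 0 = 1 + \frac{2 s}{-3 + s}$)
$\left(3 - 5\right) 4 L{\left(8 \right)} = \left(3 - 5\right) 4 \frac{3 \left(-1 + 8\right)}{-3 + 8} = \left(-2\right) 4 \cdot 3 \cdot \frac{1}{5} \cdot 7 = - 8 \cdot 3 \cdot \frac{1}{5} \cdot 7 = \left(-8\right) \frac{21}{5} = - \frac{168}{5}$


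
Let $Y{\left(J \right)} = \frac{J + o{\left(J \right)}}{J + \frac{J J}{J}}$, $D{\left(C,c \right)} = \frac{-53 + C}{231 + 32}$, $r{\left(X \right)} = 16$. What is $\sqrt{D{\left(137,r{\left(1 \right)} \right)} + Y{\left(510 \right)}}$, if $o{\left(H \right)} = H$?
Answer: $\frac{\sqrt{91261}}{263} \approx 1.1486$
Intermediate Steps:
$D{\left(C,c \right)} = - \frac{53}{263} + \frac{C}{263}$ ($D{\left(C,c \right)} = \frac{-53 + C}{263} = \left(-53 + C\right) \frac{1}{263} = - \frac{53}{263} + \frac{C}{263}$)
$Y{\left(J \right)} = 1$ ($Y{\left(J \right)} = \frac{J + J}{J + \frac{J J}{J}} = \frac{2 J}{J + \frac{J^{2}}{J}} = \frac{2 J}{J + J} = \frac{2 J}{2 J} = 2 J \frac{1}{2 J} = 1$)
$\sqrt{D{\left(137,r{\left(1 \right)} \right)} + Y{\left(510 \right)}} = \sqrt{\left(- \frac{53}{263} + \frac{1}{263} \cdot 137\right) + 1} = \sqrt{\left(- \frac{53}{263} + \frac{137}{263}\right) + 1} = \sqrt{\frac{84}{263} + 1} = \sqrt{\frac{347}{263}} = \frac{\sqrt{91261}}{263}$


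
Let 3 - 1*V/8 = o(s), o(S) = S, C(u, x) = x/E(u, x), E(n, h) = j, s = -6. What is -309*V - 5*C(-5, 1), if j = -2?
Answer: -44491/2 ≈ -22246.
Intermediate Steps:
E(n, h) = -2
C(u, x) = -x/2 (C(u, x) = x/(-2) = x*(-1/2) = -x/2)
V = 72 (V = 24 - 8*(-6) = 24 + 48 = 72)
-309*V - 5*C(-5, 1) = -309*72 - (-5)/2 = -22248 - 5*(-1/2) = -22248 + 5/2 = -44491/2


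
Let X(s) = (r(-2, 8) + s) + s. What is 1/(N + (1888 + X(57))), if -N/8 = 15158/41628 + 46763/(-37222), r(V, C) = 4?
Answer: 193684677/389913901150 ≈ 0.00049674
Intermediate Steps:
N = 1382439088/193684677 (N = -8*(15158/41628 + 46763/(-37222)) = -8*(15158*(1/41628) + 46763*(-1/37222)) = -8*(7579/20814 - 46763/37222) = -8*(-172804886/193684677) = 1382439088/193684677 ≈ 7.1376)
X(s) = 4 + 2*s (X(s) = (4 + s) + s = 4 + 2*s)
1/(N + (1888 + X(57))) = 1/(1382439088/193684677 + (1888 + (4 + 2*57))) = 1/(1382439088/193684677 + (1888 + (4 + 114))) = 1/(1382439088/193684677 + (1888 + 118)) = 1/(1382439088/193684677 + 2006) = 1/(389913901150/193684677) = 193684677/389913901150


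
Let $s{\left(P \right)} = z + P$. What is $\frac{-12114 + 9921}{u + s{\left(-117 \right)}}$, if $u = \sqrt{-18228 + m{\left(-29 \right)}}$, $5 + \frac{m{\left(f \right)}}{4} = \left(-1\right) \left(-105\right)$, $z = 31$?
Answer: $\frac{31433}{4204} + \frac{731 i \sqrt{4457}}{4204} \approx 7.4769 + 11.608 i$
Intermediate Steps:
$m{\left(f \right)} = 400$ ($m{\left(f \right)} = -20 + 4 \left(\left(-1\right) \left(-105\right)\right) = -20 + 4 \cdot 105 = -20 + 420 = 400$)
$s{\left(P \right)} = 31 + P$
$u = 2 i \sqrt{4457}$ ($u = \sqrt{-18228 + 400} = \sqrt{-17828} = 2 i \sqrt{4457} \approx 133.52 i$)
$\frac{-12114 + 9921}{u + s{\left(-117 \right)}} = \frac{-12114 + 9921}{2 i \sqrt{4457} + \left(31 - 117\right)} = - \frac{2193}{2 i \sqrt{4457} - 86} = - \frac{2193}{-86 + 2 i \sqrt{4457}}$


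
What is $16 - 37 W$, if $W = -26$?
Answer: $978$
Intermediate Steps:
$16 - 37 W = 16 - -962 = 16 + 962 = 978$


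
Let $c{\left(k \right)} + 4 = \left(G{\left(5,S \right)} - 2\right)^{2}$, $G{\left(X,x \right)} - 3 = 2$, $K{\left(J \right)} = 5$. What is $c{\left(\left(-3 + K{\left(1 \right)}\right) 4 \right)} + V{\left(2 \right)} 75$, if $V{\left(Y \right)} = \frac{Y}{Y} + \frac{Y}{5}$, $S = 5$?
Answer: $110$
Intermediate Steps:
$G{\left(X,x \right)} = 5$ ($G{\left(X,x \right)} = 3 + 2 = 5$)
$V{\left(Y \right)} = 1 + \frac{Y}{5}$ ($V{\left(Y \right)} = 1 + Y \frac{1}{5} = 1 + \frac{Y}{5}$)
$c{\left(k \right)} = 5$ ($c{\left(k \right)} = -4 + \left(5 - 2\right)^{2} = -4 + 3^{2} = -4 + 9 = 5$)
$c{\left(\left(-3 + K{\left(1 \right)}\right) 4 \right)} + V{\left(2 \right)} 75 = 5 + \left(1 + \frac{1}{5} \cdot 2\right) 75 = 5 + \left(1 + \frac{2}{5}\right) 75 = 5 + \frac{7}{5} \cdot 75 = 5 + 105 = 110$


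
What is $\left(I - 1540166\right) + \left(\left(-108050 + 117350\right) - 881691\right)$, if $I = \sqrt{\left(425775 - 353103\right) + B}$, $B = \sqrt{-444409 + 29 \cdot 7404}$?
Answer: $-2412557 + \sqrt{72672 + i \sqrt{229693}} \approx -2.4123 \cdot 10^{6} + 0.88891 i$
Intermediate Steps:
$B = i \sqrt{229693}$ ($B = \sqrt{-444409 + 214716} = \sqrt{-229693} = i \sqrt{229693} \approx 479.26 i$)
$I = \sqrt{72672 + i \sqrt{229693}}$ ($I = \sqrt{\left(425775 - 353103\right) + i \sqrt{229693}} = \sqrt{72672 + i \sqrt{229693}} \approx 269.58 + 0.8889 i$)
$\left(I - 1540166\right) + \left(\left(-108050 + 117350\right) - 881691\right) = \left(\sqrt{72672 + i \sqrt{229693}} - 1540166\right) + \left(\left(-108050 + 117350\right) - 881691\right) = \left(-1540166 + \sqrt{72672 + i \sqrt{229693}}\right) + \left(9300 - 881691\right) = \left(-1540166 + \sqrt{72672 + i \sqrt{229693}}\right) - 872391 = -2412557 + \sqrt{72672 + i \sqrt{229693}}$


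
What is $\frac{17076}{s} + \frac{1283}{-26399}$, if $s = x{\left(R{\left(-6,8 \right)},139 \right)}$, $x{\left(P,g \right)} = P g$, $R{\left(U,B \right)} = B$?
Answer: $\frac{112340657}{7338922} \approx 15.308$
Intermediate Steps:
$s = 1112$ ($s = 8 \cdot 139 = 1112$)
$\frac{17076}{s} + \frac{1283}{-26399} = \frac{17076}{1112} + \frac{1283}{-26399} = 17076 \cdot \frac{1}{1112} + 1283 \left(- \frac{1}{26399}\right) = \frac{4269}{278} - \frac{1283}{26399} = \frac{112340657}{7338922}$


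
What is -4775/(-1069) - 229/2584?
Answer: 12093799/2762296 ≈ 4.3782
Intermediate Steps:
-4775/(-1069) - 229/2584 = -4775*(-1/1069) - 229*1/2584 = 4775/1069 - 229/2584 = 12093799/2762296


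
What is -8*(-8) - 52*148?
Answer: -7632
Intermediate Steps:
-8*(-8) - 52*148 = 64 - 7696 = -7632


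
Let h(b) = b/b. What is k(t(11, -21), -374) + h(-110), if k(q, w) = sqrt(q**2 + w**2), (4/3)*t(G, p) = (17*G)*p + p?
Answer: 1 + sqrt(8907397) ≈ 2985.5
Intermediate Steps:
h(b) = 1
t(G, p) = 3*p/4 + 51*G*p/4 (t(G, p) = 3*((17*G)*p + p)/4 = 3*(17*G*p + p)/4 = 3*(p + 17*G*p)/4 = 3*p/4 + 51*G*p/4)
k(t(11, -21), -374) + h(-110) = sqrt(((3/4)*(-21)*(1 + 17*11))**2 + (-374)**2) + 1 = sqrt(((3/4)*(-21)*(1 + 187))**2 + 139876) + 1 = sqrt(((3/4)*(-21)*188)**2 + 139876) + 1 = sqrt((-2961)**2 + 139876) + 1 = sqrt(8767521 + 139876) + 1 = sqrt(8907397) + 1 = 1 + sqrt(8907397)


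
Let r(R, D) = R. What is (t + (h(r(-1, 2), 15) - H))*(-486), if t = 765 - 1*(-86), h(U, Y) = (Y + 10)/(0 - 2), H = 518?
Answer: -155763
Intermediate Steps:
h(U, Y) = -5 - Y/2 (h(U, Y) = (10 + Y)/(-2) = (10 + Y)*(-½) = -5 - Y/2)
t = 851 (t = 765 + 86 = 851)
(t + (h(r(-1, 2), 15) - H))*(-486) = (851 + ((-5 - ½*15) - 1*518))*(-486) = (851 + ((-5 - 15/2) - 518))*(-486) = (851 + (-25/2 - 518))*(-486) = (851 - 1061/2)*(-486) = (641/2)*(-486) = -155763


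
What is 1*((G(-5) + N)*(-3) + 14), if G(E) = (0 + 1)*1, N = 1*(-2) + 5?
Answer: 2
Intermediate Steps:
N = 3 (N = -2 + 5 = 3)
G(E) = 1 (G(E) = 1*1 = 1)
1*((G(-5) + N)*(-3) + 14) = 1*((1 + 3)*(-3) + 14) = 1*(4*(-3) + 14) = 1*(-12 + 14) = 1*2 = 2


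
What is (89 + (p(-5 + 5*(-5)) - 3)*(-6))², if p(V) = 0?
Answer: 11449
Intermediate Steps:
(89 + (p(-5 + 5*(-5)) - 3)*(-6))² = (89 + (0 - 3)*(-6))² = (89 - 3*(-6))² = (89 + 18)² = 107² = 11449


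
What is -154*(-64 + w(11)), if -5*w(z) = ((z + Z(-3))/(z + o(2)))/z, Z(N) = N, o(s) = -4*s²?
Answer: 246288/25 ≈ 9851.5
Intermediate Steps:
w(z) = -(-3 + z)/(5*z*(-16 + z)) (w(z) = -(z - 3)/(z - 4*2²)/(5*z) = -(-3 + z)/(z - 4*4)/(5*z) = -(-3 + z)/(z - 16)/(5*z) = -(-3 + z)/(-16 + z)/(5*z) = -(-3 + z)/(5*z*(-16 + z)))
-154*(-64 + w(11)) = -154*(-64 + (⅕)*(3 - 1*11)/(11*(-16 + 11))) = -154*(-64 + (⅕)*(1/11)*(3 - 11)/(-5)) = -154*(-64 + (⅕)*(1/11)*(-⅕)*(-8)) = -154*(-64 + 8/275) = -154*(-17592/275) = 246288/25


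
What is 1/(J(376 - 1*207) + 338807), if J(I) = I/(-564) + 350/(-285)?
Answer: 3572/1210213147 ≈ 2.9515e-6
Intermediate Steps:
J(I) = -70/57 - I/564 (J(I) = I*(-1/564) + 350*(-1/285) = -I/564 - 70/57 = -70/57 - I/564)
1/(J(376 - 1*207) + 338807) = 1/((-70/57 - (376 - 1*207)/564) + 338807) = 1/((-70/57 - (376 - 207)/564) + 338807) = 1/((-70/57 - 1/564*169) + 338807) = 1/((-70/57 - 169/564) + 338807) = 1/(-5457/3572 + 338807) = 1/(1210213147/3572) = 3572/1210213147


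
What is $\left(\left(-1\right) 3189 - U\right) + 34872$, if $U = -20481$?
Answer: $52164$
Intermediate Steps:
$\left(\left(-1\right) 3189 - U\right) + 34872 = \left(\left(-1\right) 3189 - -20481\right) + 34872 = \left(-3189 + 20481\right) + 34872 = 17292 + 34872 = 52164$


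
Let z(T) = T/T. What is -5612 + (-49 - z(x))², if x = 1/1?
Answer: -3112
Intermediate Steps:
x = 1
z(T) = 1
-5612 + (-49 - z(x))² = -5612 + (-49 - 1*1)² = -5612 + (-49 - 1)² = -5612 + (-50)² = -5612 + 2500 = -3112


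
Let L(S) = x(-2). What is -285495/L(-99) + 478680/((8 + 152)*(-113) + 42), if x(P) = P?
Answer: 2574400725/18038 ≈ 1.4272e+5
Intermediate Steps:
L(S) = -2
-285495/L(-99) + 478680/((8 + 152)*(-113) + 42) = -285495/(-2) + 478680/((8 + 152)*(-113) + 42) = -285495*(-½) + 478680/(160*(-113) + 42) = 285495/2 + 478680/(-18080 + 42) = 285495/2 + 478680/(-18038) = 285495/2 + 478680*(-1/18038) = 285495/2 - 239340/9019 = 2574400725/18038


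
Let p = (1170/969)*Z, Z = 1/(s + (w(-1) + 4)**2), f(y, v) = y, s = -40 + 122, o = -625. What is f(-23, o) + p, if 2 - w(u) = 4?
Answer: -319252/13889 ≈ -22.986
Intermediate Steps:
w(u) = -2 (w(u) = 2 - 1*4 = 2 - 4 = -2)
s = 82
Z = 1/86 (Z = 1/(82 + (-2 + 4)**2) = 1/(82 + 2**2) = 1/(82 + 4) = 1/86 ≈ 0.011628)
p = 195/13889 (p = (1170/969)*(1/86) = (1170*(1/969))*(1/86) = (390/323)*(1/86) = 195/13889 ≈ 0.014040)
f(-23, o) + p = -23 + 195/13889 = -319252/13889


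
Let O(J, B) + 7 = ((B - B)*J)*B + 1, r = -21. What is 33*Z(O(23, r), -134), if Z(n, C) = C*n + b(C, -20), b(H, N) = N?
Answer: 25872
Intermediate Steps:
O(J, B) = -6 (O(J, B) = -7 + (((B - B)*J)*B + 1) = -7 + ((0*J)*B + 1) = -7 + (0*B + 1) = -7 + (0 + 1) = -7 + 1 = -6)
Z(n, C) = -20 + C*n (Z(n, C) = C*n - 20 = -20 + C*n)
33*Z(O(23, r), -134) = 33*(-20 - 134*(-6)) = 33*(-20 + 804) = 33*784 = 25872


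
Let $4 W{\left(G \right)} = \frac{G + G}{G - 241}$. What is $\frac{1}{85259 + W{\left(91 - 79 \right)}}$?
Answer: $\frac{229}{19524305} \approx 1.1729 \cdot 10^{-5}$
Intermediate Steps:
$W{\left(G \right)} = \frac{G}{2 \left(-241 + G\right)}$ ($W{\left(G \right)} = \frac{\left(G + G\right) \frac{1}{G - 241}}{4} = \frac{2 G \frac{1}{-241 + G}}{4} = \frac{G}{2 \left(-241 + G\right)}$)
$\frac{1}{85259 + W{\left(91 - 79 \right)}} = \frac{1}{85259 + \frac{91 - 79}{2 \left(-241 + \left(91 - 79\right)\right)}} = \frac{1}{85259 + \frac{1}{2} \cdot 12 \frac{1}{-241 + 12}} = \frac{1}{85259 + \frac{1}{2} \cdot 12 \frac{1}{-229}} = \frac{1}{85259 + \frac{1}{2} \cdot 12 \left(- \frac{1}{229}\right)} = \frac{1}{85259 - \frac{6}{229}} = \frac{1}{\frac{19524305}{229}} = \frac{229}{19524305}$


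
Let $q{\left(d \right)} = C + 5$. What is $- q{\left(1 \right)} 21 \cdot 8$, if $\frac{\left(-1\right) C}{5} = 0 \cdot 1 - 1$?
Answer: $-1680$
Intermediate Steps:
$C = 5$ ($C = - 5 \left(0 \cdot 1 - 1\right) = - 5 \left(0 - 1\right) = \left(-5\right) \left(-1\right) = 5$)
$q{\left(d \right)} = 10$ ($q{\left(d \right)} = 5 + 5 = 10$)
$- q{\left(1 \right)} 21 \cdot 8 = \left(-1\right) 10 \cdot 21 \cdot 8 = \left(-10\right) 21 \cdot 8 = \left(-210\right) 8 = -1680$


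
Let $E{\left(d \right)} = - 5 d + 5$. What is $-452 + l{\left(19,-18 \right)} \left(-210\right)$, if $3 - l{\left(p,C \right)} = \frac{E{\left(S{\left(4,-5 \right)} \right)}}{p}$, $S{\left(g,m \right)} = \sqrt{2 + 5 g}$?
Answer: $- \frac{19508}{19} - \frac{1050 \sqrt{22}}{19} \approx -1285.9$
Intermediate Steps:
$E{\left(d \right)} = 5 - 5 d$
$l{\left(p,C \right)} = 3 - \frac{5 - 5 \sqrt{22}}{p}$ ($l{\left(p,C \right)} = 3 - \frac{5 - 5 \sqrt{2 + 5 \cdot 4}}{p} = 3 - \frac{5 - 5 \sqrt{2 + 20}}{p} = 3 - \frac{5 - 5 \sqrt{22}}{p}$)
$-452 + l{\left(19,-18 \right)} \left(-210\right) = -452 + \frac{-5 + 3 \cdot 19 + 5 \sqrt{22}}{19} \left(-210\right) = -452 + \frac{-5 + 57 + 5 \sqrt{22}}{19} \left(-210\right) = -452 + \frac{52 + 5 \sqrt{22}}{19} \left(-210\right) = -452 + \left(\frac{52}{19} + \frac{5 \sqrt{22}}{19}\right) \left(-210\right) = -452 - \left(\frac{10920}{19} + \frac{1050 \sqrt{22}}{19}\right) = - \frac{19508}{19} - \frac{1050 \sqrt{22}}{19}$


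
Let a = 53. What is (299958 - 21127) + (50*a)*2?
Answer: 284131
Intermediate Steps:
(299958 - 21127) + (50*a)*2 = (299958 - 21127) + (50*53)*2 = 278831 + 2650*2 = 278831 + 5300 = 284131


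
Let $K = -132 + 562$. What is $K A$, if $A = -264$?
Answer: $-113520$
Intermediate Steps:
$K = 430$
$K A = 430 \left(-264\right) = -113520$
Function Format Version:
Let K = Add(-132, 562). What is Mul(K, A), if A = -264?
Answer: -113520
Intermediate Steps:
K = 430
Mul(K, A) = Mul(430, -264) = -113520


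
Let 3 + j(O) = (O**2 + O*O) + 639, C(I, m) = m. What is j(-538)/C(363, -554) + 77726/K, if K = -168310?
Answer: -24395686161/23310935 ≈ -1046.5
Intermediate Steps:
j(O) = 636 + 2*O**2 (j(O) = -3 + ((O**2 + O*O) + 639) = -3 + ((O**2 + O**2) + 639) = -3 + (2*O**2 + 639) = -3 + (639 + 2*O**2) = 636 + 2*O**2)
j(-538)/C(363, -554) + 77726/K = (636 + 2*(-538)**2)/(-554) + 77726/(-168310) = (636 + 2*289444)*(-1/554) + 77726*(-1/168310) = (636 + 578888)*(-1/554) - 38863/84155 = 579524*(-1/554) - 38863/84155 = -289762/277 - 38863/84155 = -24395686161/23310935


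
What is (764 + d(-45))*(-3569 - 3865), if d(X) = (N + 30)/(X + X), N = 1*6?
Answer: -28383012/5 ≈ -5.6766e+6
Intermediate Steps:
N = 6
d(X) = 18/X (d(X) = (6 + 30)/(X + X) = 36/((2*X)) = 36*(1/(2*X)) = 18/X)
(764 + d(-45))*(-3569 - 3865) = (764 + 18/(-45))*(-3569 - 3865) = (764 + 18*(-1/45))*(-7434) = (764 - ⅖)*(-7434) = (3818/5)*(-7434) = -28383012/5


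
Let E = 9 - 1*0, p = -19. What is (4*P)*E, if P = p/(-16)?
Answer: 171/4 ≈ 42.750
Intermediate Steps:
E = 9 (E = 9 + 0 = 9)
P = 19/16 (P = -19/(-16) = -19*(-1/16) = 19/16 ≈ 1.1875)
(4*P)*E = (4*(19/16))*9 = (19/4)*9 = 171/4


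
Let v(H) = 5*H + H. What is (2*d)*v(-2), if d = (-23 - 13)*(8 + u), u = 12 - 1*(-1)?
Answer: 18144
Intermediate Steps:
u = 13 (u = 12 + 1 = 13)
v(H) = 6*H
d = -756 (d = (-23 - 13)*(8 + 13) = -36*21 = -756)
(2*d)*v(-2) = (2*(-756))*(6*(-2)) = -1512*(-12) = 18144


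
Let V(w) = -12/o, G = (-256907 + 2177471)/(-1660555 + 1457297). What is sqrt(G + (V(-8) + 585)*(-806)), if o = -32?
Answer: I*sqrt(19492754175521121)/203258 ≈ 686.89*I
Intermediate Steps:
G = -960282/101629 (G = 1920564/(-203258) = 1920564*(-1/203258) = -960282/101629 ≈ -9.4489)
V(w) = 3/8 (V(w) = -12/(-32) = -12*(-1/32) = 3/8)
sqrt(G + (V(-8) + 585)*(-806)) = sqrt(-960282/101629 + (3/8 + 585)*(-806)) = sqrt(-960282/101629 + (4683/8)*(-806)) = sqrt(-960282/101629 - 1887249/4) = sqrt(-191803069749/406516) = I*sqrt(19492754175521121)/203258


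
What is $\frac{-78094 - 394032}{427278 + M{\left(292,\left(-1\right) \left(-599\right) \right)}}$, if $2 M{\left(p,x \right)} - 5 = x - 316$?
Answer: $- \frac{236063}{213711} \approx -1.1046$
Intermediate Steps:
$M{\left(p,x \right)} = - \frac{311}{2} + \frac{x}{2}$ ($M{\left(p,x \right)} = \frac{5}{2} + \frac{x - 316}{2} = \frac{5}{2} + \frac{-316 + x}{2} = \frac{5}{2} + \left(-158 + \frac{x}{2}\right) = - \frac{311}{2} + \frac{x}{2}$)
$\frac{-78094 - 394032}{427278 + M{\left(292,\left(-1\right) \left(-599\right) \right)}} = \frac{-78094 - 394032}{427278 - \left(\frac{311}{2} - \frac{\left(-1\right) \left(-599\right)}{2}\right)} = - \frac{472126}{427278 + \left(- \frac{311}{2} + \frac{1}{2} \cdot 599\right)} = - \frac{472126}{427278 + \left(- \frac{311}{2} + \frac{599}{2}\right)} = - \frac{472126}{427278 + 144} = - \frac{472126}{427422} = \left(-472126\right) \frac{1}{427422} = - \frac{236063}{213711}$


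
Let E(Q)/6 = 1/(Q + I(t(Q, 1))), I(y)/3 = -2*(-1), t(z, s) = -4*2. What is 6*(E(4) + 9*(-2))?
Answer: -522/5 ≈ -104.40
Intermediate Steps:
t(z, s) = -8
I(y) = 6 (I(y) = 3*(-2*(-1)) = 3*2 = 6)
E(Q) = 6/(6 + Q) (E(Q) = 6/(Q + 6) = 6/(6 + Q))
6*(E(4) + 9*(-2)) = 6*(6/(6 + 4) + 9*(-2)) = 6*(6/10 - 18) = 6*(6*(⅒) - 18) = 6*(⅗ - 18) = 6*(-87/5) = -522/5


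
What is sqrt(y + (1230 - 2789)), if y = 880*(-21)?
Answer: I*sqrt(20039) ≈ 141.56*I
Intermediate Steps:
y = -18480
sqrt(y + (1230 - 2789)) = sqrt(-18480 + (1230 - 2789)) = sqrt(-18480 - 1559) = sqrt(-20039) = I*sqrt(20039)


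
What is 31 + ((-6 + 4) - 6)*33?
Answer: -233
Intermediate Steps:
31 + ((-6 + 4) - 6)*33 = 31 + (-2 - 6)*33 = 31 - 8*33 = 31 - 264 = -233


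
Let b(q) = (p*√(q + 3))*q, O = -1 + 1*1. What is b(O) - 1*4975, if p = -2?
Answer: -4975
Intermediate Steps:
O = 0 (O = -1 + 1 = 0)
b(q) = -2*q*√(3 + q) (b(q) = (-2*√(q + 3))*q = (-2*√(3 + q))*q = -2*q*√(3 + q))
b(O) - 1*4975 = -2*0*√(3 + 0) - 1*4975 = -2*0*√3 - 4975 = 0 - 4975 = -4975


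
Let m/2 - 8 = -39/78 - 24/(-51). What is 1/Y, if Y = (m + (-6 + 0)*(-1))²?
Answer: 289/139129 ≈ 0.0020772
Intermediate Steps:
m = 271/17 (m = 16 + 2*(-39/78 - 24/(-51)) = 16 + 2*(-39*1/78 - 24*(-1/51)) = 16 + 2*(-½ + 8/17) = 16 + 2*(-1/34) = 16 - 1/17 = 271/17 ≈ 15.941)
Y = 139129/289 (Y = (271/17 + (-6 + 0)*(-1))² = (271/17 - 6*(-1))² = (271/17 + 6)² = (373/17)² = 139129/289 ≈ 481.42)
1/Y = 1/(139129/289) = 289/139129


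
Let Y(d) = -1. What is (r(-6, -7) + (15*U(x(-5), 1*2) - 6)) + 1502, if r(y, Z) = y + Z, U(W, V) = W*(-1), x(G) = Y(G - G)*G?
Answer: 1408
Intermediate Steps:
x(G) = -G
U(W, V) = -W
r(y, Z) = Z + y
(r(-6, -7) + (15*U(x(-5), 1*2) - 6)) + 1502 = ((-7 - 6) + (15*(-(-1)*(-5)) - 6)) + 1502 = (-13 + (15*(-1*5) - 6)) + 1502 = (-13 + (15*(-5) - 6)) + 1502 = (-13 + (-75 - 6)) + 1502 = (-13 - 81) + 1502 = -94 + 1502 = 1408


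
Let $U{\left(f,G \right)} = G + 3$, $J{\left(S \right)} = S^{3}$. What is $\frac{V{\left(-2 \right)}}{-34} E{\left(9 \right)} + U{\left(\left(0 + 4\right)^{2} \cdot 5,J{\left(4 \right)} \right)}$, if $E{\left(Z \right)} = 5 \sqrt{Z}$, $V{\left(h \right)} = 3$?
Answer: $\frac{2233}{34} \approx 65.677$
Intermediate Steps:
$U{\left(f,G \right)} = 3 + G$
$\frac{V{\left(-2 \right)}}{-34} E{\left(9 \right)} + U{\left(\left(0 + 4\right)^{2} \cdot 5,J{\left(4 \right)} \right)} = \frac{3}{-34} \cdot 5 \sqrt{9} + \left(3 + 4^{3}\right) = 3 \left(- \frac{1}{34}\right) 5 \cdot 3 + \left(3 + 64\right) = \left(- \frac{3}{34}\right) 15 + 67 = - \frac{45}{34} + 67 = \frac{2233}{34}$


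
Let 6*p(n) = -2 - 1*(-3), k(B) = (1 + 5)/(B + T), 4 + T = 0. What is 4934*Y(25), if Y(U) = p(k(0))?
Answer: 2467/3 ≈ 822.33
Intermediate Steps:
T = -4 (T = -4 + 0 = -4)
k(B) = 6/(-4 + B) (k(B) = (1 + 5)/(B - 4) = 6/(-4 + B))
p(n) = 1/6 (p(n) = (-2 - 1*(-3))/6 = (-2 + 3)/6 = (1/6)*1 = 1/6)
Y(U) = 1/6
4934*Y(25) = 4934*(1/6) = 2467/3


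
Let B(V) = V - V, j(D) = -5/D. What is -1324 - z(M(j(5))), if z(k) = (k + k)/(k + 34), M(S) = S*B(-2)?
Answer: -1324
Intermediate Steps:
B(V) = 0
M(S) = 0 (M(S) = S*0 = 0)
z(k) = 2*k/(34 + k) (z(k) = (2*k)/(34 + k) = 2*k/(34 + k))
-1324 - z(M(j(5))) = -1324 - 2*0/(34 + 0) = -1324 - 2*0/34 = -1324 - 1*0 = -1324 + 0 = -1324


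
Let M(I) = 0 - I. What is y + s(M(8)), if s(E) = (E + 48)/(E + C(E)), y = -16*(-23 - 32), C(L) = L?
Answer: 1755/2 ≈ 877.50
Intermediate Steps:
M(I) = -I
y = 880 (y = -16*(-55) = 880)
s(E) = (48 + E)/(2*E) (s(E) = (E + 48)/(E + E) = (48 + E)/((2*E)) = (48 + E)*(1/(2*E)) = (48 + E)/(2*E))
y + s(M(8)) = 880 + (48 - 1*8)/(2*((-1*8))) = 880 + (1/2)*(48 - 8)/(-8) = 880 + (1/2)*(-1/8)*40 = 880 - 5/2 = 1755/2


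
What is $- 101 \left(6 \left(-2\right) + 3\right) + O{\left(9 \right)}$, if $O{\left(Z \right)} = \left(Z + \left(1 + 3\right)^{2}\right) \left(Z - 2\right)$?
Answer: $1084$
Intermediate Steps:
$O{\left(Z \right)} = \left(-2 + Z\right) \left(16 + Z\right)$ ($O{\left(Z \right)} = \left(Z + 4^{2}\right) \left(-2 + Z\right) = \left(Z + 16\right) \left(-2 + Z\right) = \left(16 + Z\right) \left(-2 + Z\right) = \left(-2 + Z\right) \left(16 + Z\right)$)
$- 101 \left(6 \left(-2\right) + 3\right) + O{\left(9 \right)} = - 101 \left(6 \left(-2\right) + 3\right) + \left(-32 + 9^{2} + 14 \cdot 9\right) = - 101 \left(-12 + 3\right) + \left(-32 + 81 + 126\right) = \left(-101\right) \left(-9\right) + 175 = 909 + 175 = 1084$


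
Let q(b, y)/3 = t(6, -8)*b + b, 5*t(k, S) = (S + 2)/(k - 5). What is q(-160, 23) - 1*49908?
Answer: -49812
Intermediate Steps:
t(k, S) = (2 + S)/(5*(-5 + k)) (t(k, S) = ((S + 2)/(k - 5))/5 = ((2 + S)/(-5 + k))/5 = (2 + S)/(5*(-5 + k)))
q(b, y) = -3*b/5 (q(b, y) = 3*(((2 - 8)/(5*(-5 + 6)))*b + b) = 3*(((1/5)*(-6)/1)*b + b) = 3*(((1/5)*1*(-6))*b + b) = 3*(-6*b/5 + b) = 3*(-b/5) = -3*b/5)
q(-160, 23) - 1*49908 = -3/5*(-160) - 1*49908 = 96 - 49908 = -49812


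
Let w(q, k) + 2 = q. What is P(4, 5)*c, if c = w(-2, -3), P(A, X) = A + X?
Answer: -36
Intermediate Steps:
w(q, k) = -2 + q
c = -4 (c = -2 - 2 = -4)
P(4, 5)*c = (4 + 5)*(-4) = 9*(-4) = -36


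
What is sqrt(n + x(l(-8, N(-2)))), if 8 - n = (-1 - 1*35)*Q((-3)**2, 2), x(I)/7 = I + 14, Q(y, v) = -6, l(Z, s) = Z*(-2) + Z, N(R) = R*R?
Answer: 3*I*sqrt(6) ≈ 7.3485*I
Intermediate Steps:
N(R) = R**2
l(Z, s) = -Z (l(Z, s) = -2*Z + Z = -Z)
x(I) = 98 + 7*I (x(I) = 7*(I + 14) = 7*(14 + I) = 98 + 7*I)
n = -208 (n = 8 - (-1 - 1*35)*(-6) = 8 - (-1 - 35)*(-6) = 8 - (-36)*(-6) = 8 - 1*216 = 8 - 216 = -208)
sqrt(n + x(l(-8, N(-2)))) = sqrt(-208 + (98 + 7*(-1*(-8)))) = sqrt(-208 + (98 + 7*8)) = sqrt(-208 + (98 + 56)) = sqrt(-208 + 154) = sqrt(-54) = 3*I*sqrt(6)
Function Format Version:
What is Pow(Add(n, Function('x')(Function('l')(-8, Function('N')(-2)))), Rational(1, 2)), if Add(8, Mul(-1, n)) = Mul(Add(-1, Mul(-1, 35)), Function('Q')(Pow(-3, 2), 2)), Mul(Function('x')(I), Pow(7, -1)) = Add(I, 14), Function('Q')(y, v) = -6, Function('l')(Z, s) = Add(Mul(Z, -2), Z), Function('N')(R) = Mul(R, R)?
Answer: Mul(3, I, Pow(6, Rational(1, 2))) ≈ Mul(7.3485, I)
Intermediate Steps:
Function('N')(R) = Pow(R, 2)
Function('l')(Z, s) = Mul(-1, Z) (Function('l')(Z, s) = Add(Mul(-2, Z), Z) = Mul(-1, Z))
Function('x')(I) = Add(98, Mul(7, I)) (Function('x')(I) = Mul(7, Add(I, 14)) = Mul(7, Add(14, I)) = Add(98, Mul(7, I)))
n = -208 (n = Add(8, Mul(-1, Mul(Add(-1, Mul(-1, 35)), -6))) = Add(8, Mul(-1, Mul(Add(-1, -35), -6))) = Add(8, Mul(-1, Mul(-36, -6))) = Add(8, Mul(-1, 216)) = Add(8, -216) = -208)
Pow(Add(n, Function('x')(Function('l')(-8, Function('N')(-2)))), Rational(1, 2)) = Pow(Add(-208, Add(98, Mul(7, Mul(-1, -8)))), Rational(1, 2)) = Pow(Add(-208, Add(98, Mul(7, 8))), Rational(1, 2)) = Pow(Add(-208, Add(98, 56)), Rational(1, 2)) = Pow(Add(-208, 154), Rational(1, 2)) = Pow(-54, Rational(1, 2)) = Mul(3, I, Pow(6, Rational(1, 2)))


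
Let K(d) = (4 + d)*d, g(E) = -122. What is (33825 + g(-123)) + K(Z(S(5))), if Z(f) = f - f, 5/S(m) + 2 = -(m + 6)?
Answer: 33703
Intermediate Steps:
S(m) = 5/(-8 - m) (S(m) = 5/(-2 - (m + 6)) = 5/(-2 - (6 + m)) = 5/(-2 + (-6 - m)) = 5/(-8 - m))
Z(f) = 0
K(d) = d*(4 + d)
(33825 + g(-123)) + K(Z(S(5))) = (33825 - 122) + 0*(4 + 0) = 33703 + 0*4 = 33703 + 0 = 33703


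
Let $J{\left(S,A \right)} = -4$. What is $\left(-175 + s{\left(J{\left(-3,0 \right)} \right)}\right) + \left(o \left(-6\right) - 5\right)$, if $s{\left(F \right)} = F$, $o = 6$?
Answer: $-220$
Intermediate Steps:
$\left(-175 + s{\left(J{\left(-3,0 \right)} \right)}\right) + \left(o \left(-6\right) - 5\right) = \left(-175 - 4\right) + \left(6 \left(-6\right) - 5\right) = -179 - 41 = -220$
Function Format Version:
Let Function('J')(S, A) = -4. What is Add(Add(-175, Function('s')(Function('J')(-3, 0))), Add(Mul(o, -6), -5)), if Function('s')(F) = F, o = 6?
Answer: -220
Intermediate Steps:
Add(Add(-175, Function('s')(Function('J')(-3, 0))), Add(Mul(o, -6), -5)) = Add(Add(-175, -4), Add(Mul(6, -6), -5)) = Add(-179, Add(-36, -5)) = Add(-179, -41) = -220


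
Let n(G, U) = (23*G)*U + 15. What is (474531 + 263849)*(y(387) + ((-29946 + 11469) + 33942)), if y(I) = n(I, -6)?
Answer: -28003799880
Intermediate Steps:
n(G, U) = 15 + 23*G*U (n(G, U) = 23*G*U + 15 = 15 + 23*G*U)
y(I) = 15 - 138*I (y(I) = 15 + 23*I*(-6) = 15 - 138*I)
(474531 + 263849)*(y(387) + ((-29946 + 11469) + 33942)) = (474531 + 263849)*((15 - 138*387) + ((-29946 + 11469) + 33942)) = 738380*((15 - 53406) + (-18477 + 33942)) = 738380*(-53391 + 15465) = 738380*(-37926) = -28003799880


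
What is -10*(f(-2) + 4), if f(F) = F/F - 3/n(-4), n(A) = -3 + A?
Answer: -380/7 ≈ -54.286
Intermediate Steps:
f(F) = 10/7 (f(F) = F/F - 3/(-3 - 4) = 1 - 3/(-7) = 1 - 3*(-1/7) = 1 + 3/7 = 10/7)
-10*(f(-2) + 4) = -10*(10/7 + 4) = -10*38/7 = -380/7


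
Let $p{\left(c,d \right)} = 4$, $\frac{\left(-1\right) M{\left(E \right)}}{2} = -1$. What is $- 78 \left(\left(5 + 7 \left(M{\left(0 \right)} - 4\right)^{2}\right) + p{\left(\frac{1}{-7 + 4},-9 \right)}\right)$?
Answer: $-2886$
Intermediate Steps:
$M{\left(E \right)} = 2$ ($M{\left(E \right)} = \left(-2\right) \left(-1\right) = 2$)
$- 78 \left(\left(5 + 7 \left(M{\left(0 \right)} - 4\right)^{2}\right) + p{\left(\frac{1}{-7 + 4},-9 \right)}\right) = - 78 \left(\left(5 + 7 \left(2 - 4\right)^{2}\right) + 4\right) = - 78 \left(\left(5 + 7 \left(-2\right)^{2}\right) + 4\right) = - 78 \left(\left(5 + 7 \cdot 4\right) + 4\right) = - 78 \left(\left(5 + 28\right) + 4\right) = - 78 \left(33 + 4\right) = \left(-78\right) 37 = -2886$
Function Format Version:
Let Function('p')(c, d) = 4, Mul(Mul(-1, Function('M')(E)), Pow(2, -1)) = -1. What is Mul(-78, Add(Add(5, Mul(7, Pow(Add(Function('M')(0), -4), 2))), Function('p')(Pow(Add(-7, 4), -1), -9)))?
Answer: -2886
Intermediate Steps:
Function('M')(E) = 2 (Function('M')(E) = Mul(-2, -1) = 2)
Mul(-78, Add(Add(5, Mul(7, Pow(Add(Function('M')(0), -4), 2))), Function('p')(Pow(Add(-7, 4), -1), -9))) = Mul(-78, Add(Add(5, Mul(7, Pow(Add(2, -4), 2))), 4)) = Mul(-78, Add(Add(5, Mul(7, Pow(-2, 2))), 4)) = Mul(-78, Add(Add(5, Mul(7, 4)), 4)) = Mul(-78, Add(Add(5, 28), 4)) = Mul(-78, Add(33, 4)) = Mul(-78, 37) = -2886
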